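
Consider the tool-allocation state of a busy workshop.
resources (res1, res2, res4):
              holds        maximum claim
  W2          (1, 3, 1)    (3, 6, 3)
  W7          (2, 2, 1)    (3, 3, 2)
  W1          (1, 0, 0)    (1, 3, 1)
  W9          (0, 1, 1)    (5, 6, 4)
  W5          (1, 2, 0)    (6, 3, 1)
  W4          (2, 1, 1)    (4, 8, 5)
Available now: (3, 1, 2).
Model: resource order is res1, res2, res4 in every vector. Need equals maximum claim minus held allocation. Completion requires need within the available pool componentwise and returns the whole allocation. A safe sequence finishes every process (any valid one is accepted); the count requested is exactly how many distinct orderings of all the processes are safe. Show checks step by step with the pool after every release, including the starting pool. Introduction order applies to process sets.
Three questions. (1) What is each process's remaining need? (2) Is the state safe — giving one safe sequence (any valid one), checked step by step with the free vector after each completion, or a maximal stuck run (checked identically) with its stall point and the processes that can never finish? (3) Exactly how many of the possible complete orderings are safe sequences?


(1) Remaining need (order res1, res2, res4):
  W2: (2, 3, 2)
  W7: (1, 1, 1)
  W1: (0, 3, 1)
  W9: (5, 5, 3)
  W5: (5, 1, 1)
  W4: (2, 7, 4)
(2) The state is SAFE; one workable sequence: W7, W2, W5, W1, W4, W9.
Key observation: W7 is the earliest step where a requested resource binds exactly: need (1, 1, 1), pool (3, 1, 2) at its turn.
Verifying each step:
  pool = (3, 1, 2)
  run W7 (needs (1, 1, 1), free (3, 1, 2)); after release of (2, 2, 1) the pool is (5, 3, 3)
  run W2 (needs (2, 3, 2), free (5, 3, 3)); after release of (1, 3, 1) the pool is (6, 6, 4)
  run W5 (needs (5, 1, 1), free (6, 6, 4)); after release of (1, 2, 0) the pool is (7, 8, 4)
  run W1 (needs (0, 3, 1), free (7, 8, 4)); after release of (1, 0, 0) the pool is (8, 8, 4)
  run W4 (needs (2, 7, 4), free (8, 8, 4)); after release of (2, 1, 1) the pool is (10, 9, 5)
  run W9 (needs (5, 5, 3), free (10, 9, 5)); after release of (0, 1, 1) the pool is (10, 10, 6)
(3) Precisely 35 of the possible complete orderings are safe sequences.


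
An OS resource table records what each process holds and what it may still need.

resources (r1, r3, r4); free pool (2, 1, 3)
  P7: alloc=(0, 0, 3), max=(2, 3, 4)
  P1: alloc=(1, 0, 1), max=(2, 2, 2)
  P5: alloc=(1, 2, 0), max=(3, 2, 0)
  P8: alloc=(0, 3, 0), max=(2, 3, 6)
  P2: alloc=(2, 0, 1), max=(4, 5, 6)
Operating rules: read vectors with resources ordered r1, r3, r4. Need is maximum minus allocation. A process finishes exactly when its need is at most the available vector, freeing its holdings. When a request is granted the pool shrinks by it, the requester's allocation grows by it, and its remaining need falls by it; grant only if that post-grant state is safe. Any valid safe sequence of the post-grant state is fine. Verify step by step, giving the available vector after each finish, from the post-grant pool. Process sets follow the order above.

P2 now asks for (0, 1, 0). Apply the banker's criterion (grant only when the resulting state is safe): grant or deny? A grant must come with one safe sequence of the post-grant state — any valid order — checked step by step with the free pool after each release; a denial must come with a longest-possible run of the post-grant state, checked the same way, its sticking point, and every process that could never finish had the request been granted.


DENY — the pretend-granted state is unsafe.
Key observation: after P5, P1 the pool peaks at (4, 2, 4), and each blocked process is short somewhere: P7 on r3; P8 on r4; P2 on r3, r4.
Pretend the grant happened; the run P5, P1 goes as far as possible. Check, step by step:
  pool = (2, 0, 3)
  P5: need (2, 0, 0) fits (2, 0, 3); releases (1, 2, 0), pool now (3, 2, 3)
  P1: need (1, 2, 1) fits (3, 2, 3); releases (1, 0, 1), pool now (4, 2, 4)
  P7 cannot run: need (2, 3, 1) vs free (4, 2, 4) (insufficient r3)
  P8 cannot run: need (2, 0, 6) vs free (4, 2, 4) (insufficient r4)
  P2 cannot run: need (2, 4, 5) vs free (4, 2, 4) (insufficient r3 and r4)
Had the request been granted, P7, P8 and P2 could never finish.


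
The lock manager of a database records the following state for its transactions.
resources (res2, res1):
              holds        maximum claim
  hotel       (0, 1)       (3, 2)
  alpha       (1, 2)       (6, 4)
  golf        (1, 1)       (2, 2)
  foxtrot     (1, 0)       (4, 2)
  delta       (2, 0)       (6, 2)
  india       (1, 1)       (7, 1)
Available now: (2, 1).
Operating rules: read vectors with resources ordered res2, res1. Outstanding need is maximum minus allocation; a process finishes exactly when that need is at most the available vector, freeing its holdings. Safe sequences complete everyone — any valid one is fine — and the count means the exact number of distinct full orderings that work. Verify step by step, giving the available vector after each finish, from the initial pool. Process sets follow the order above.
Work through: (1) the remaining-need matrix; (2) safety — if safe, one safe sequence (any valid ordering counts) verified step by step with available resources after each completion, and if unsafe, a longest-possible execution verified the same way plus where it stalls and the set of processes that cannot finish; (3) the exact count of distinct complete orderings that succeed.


(1) Outstanding need per process (order res2, res1):
  hotel: (3, 1)
  alpha: (5, 2)
  golf: (1, 1)
  foxtrot: (3, 2)
  delta: (4, 2)
  india: (6, 0)
(2) SAFE — a valid safe sequence is golf, hotel, foxtrot, delta, alpha, india.
Key observation: the order's first zero-slack moment is golf ((1, 1) needed, (2, 1) free — a requested resource with nothing to spare).
Step-by-step check:
  pool = (2, 1)
  golf: need (1, 1) fits (2, 1); releases (1, 1), pool now (3, 2)
  hotel: need (3, 1) fits (3, 2); releases (0, 1), pool now (3, 3)
  foxtrot: need (3, 2) fits (3, 3); releases (1, 0), pool now (4, 3)
  delta: need (4, 2) fits (4, 3); releases (2, 0), pool now (6, 3)
  alpha: need (5, 2) fits (6, 3); releases (1, 2), pool now (7, 5)
  india: need (6, 0) fits (7, 5); releases (1, 1), pool now (8, 6)
(3) Precisely 10 of the possible complete orderings are safe sequences.


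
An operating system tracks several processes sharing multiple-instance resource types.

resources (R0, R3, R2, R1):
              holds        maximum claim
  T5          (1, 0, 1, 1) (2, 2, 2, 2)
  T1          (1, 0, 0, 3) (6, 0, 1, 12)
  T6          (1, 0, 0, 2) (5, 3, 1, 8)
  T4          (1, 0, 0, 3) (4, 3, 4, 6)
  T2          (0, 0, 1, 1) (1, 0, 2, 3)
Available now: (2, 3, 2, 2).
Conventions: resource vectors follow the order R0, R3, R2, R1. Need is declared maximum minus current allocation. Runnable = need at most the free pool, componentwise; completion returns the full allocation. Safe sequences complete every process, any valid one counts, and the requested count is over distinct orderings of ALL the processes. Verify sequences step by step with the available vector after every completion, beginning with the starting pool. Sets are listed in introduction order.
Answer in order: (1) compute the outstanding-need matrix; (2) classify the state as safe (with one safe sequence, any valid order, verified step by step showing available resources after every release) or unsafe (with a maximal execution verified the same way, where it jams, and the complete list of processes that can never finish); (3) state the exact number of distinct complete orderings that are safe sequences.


(1) Outstanding need per process (order R0, R3, R2, R1):
  T5: (1, 2, 1, 1)
  T1: (5, 0, 1, 9)
  T6: (4, 3, 1, 6)
  T4: (3, 3, 4, 3)
  T2: (1, 0, 1, 2)
(2) The state is SAFE; one workable sequence: T5, T2, T4, T6, T1.
Key observation: T4 marks the first exact bind of the order: its need (3, 3, 4, 3) fits the free (3, 3, 4, 4) with zero slack on a requested resource.
Verifying each step:
  pool = (2, 3, 2, 2)
  T5 needs (1, 2, 1, 1) <= (2, 3, 2, 2) -> finishes; pool += (1, 0, 1, 1) = (3, 3, 3, 3)
  T2 needs (1, 0, 1, 2) <= (3, 3, 3, 3) -> finishes; pool += (0, 0, 1, 1) = (3, 3, 4, 4)
  T4 needs (3, 3, 4, 3) <= (3, 3, 4, 4) -> finishes; pool += (1, 0, 0, 3) = (4, 3, 4, 7)
  T6 needs (4, 3, 1, 6) <= (4, 3, 4, 7) -> finishes; pool += (1, 0, 0, 2) = (5, 3, 4, 9)
  T1 needs (5, 0, 1, 9) <= (5, 3, 4, 9) -> finishes; pool += (1, 0, 0, 3) = (6, 3, 4, 12)
(3) The exact count: 2 of the possible complete orderings are safe sequences.


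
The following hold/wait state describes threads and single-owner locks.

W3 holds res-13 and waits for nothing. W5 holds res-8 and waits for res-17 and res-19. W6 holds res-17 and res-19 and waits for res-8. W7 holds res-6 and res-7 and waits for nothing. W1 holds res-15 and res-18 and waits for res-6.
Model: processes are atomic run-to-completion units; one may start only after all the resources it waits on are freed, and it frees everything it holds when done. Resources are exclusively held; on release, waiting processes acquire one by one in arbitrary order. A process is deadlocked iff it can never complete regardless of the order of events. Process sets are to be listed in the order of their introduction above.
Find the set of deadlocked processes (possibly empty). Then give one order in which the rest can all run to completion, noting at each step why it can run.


Deadlocked set: W5 and W6.
Key observation: the wait chain closes on itself along W5 -> W6 -> W5; no other process is dragged down with it.
A valid finishing order for the others: W7, W3, W1.
Walking it through:
  W7 waits on nothing -> runs at once and releases res-6 and res-7
  W3 waits on nothing -> runs at once and releases res-13
  W1: everything it awaited (res-6) is free; runs, freeing res-15 and res-18


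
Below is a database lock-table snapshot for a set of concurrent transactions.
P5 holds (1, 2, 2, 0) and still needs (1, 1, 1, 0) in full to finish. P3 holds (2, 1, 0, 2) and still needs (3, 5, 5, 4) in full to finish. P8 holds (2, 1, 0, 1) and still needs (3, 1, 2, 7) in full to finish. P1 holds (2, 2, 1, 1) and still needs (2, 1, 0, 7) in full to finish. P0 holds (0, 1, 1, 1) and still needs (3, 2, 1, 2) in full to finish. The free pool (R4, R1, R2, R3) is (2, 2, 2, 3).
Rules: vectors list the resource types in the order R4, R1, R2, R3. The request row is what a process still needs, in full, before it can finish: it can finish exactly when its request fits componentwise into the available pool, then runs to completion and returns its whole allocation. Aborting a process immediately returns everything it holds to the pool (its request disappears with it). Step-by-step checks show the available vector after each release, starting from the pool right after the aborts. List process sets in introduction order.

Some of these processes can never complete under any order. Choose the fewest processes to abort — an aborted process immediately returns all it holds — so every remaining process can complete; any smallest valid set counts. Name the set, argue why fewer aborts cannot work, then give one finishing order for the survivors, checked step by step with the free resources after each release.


The answer: abort P1.
Key observation: before aborting P1, P8 was permanently blocked — no order could ever run it; afterwards it completes at step 4.
Minimality: the empty abort set fails — the state is deadlocked as it stands.
Survivors finish in the order: P0, P5, P3, P8. Check, step by step (pool after the aborts first):
  pool = (4, 4, 3, 4)
  run P0 (needs (3, 2, 1, 2), free (4, 4, 3, 4)); after release of (0, 1, 1, 1) the pool is (4, 5, 4, 5)
  run P5 (needs (1, 1, 1, 0), free (4, 5, 4, 5)); after release of (1, 2, 2, 0) the pool is (5, 7, 6, 5)
  run P3 (needs (3, 5, 5, 4), free (5, 7, 6, 5)); after release of (2, 1, 0, 2) the pool is (7, 8, 6, 7)
  run P8 (needs (3, 1, 2, 7), free (7, 8, 6, 7)); after release of (2, 1, 0, 1) the pool is (9, 9, 6, 8)


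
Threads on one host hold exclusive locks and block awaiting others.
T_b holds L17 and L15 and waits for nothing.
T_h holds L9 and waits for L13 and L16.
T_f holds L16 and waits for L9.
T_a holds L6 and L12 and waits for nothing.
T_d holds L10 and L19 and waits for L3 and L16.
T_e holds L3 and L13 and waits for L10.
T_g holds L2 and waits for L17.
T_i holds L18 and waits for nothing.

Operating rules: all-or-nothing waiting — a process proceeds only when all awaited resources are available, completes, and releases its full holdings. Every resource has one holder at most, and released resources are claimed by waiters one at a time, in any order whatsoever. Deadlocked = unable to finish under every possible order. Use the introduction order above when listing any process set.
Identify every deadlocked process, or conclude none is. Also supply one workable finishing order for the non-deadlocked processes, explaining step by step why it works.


Deadlocked set: T_h, T_f, T_d and T_e.
Key observation: the waits loop around T_h -> T_f -> T_h with no way out; T_d and T_e are caught in further circular waits.
One completion order for the rest: T_b, T_a, T_i, T_g.
Check, step by step:
  T_b: no waits; runs immediately, freeing L17 and L15
  T_a: no waits; runs immediately, freeing L6 and L12
  T_i: no waits; runs immediately, freeing L18
  T_g waits on L17 — all released -> runs and releases L2


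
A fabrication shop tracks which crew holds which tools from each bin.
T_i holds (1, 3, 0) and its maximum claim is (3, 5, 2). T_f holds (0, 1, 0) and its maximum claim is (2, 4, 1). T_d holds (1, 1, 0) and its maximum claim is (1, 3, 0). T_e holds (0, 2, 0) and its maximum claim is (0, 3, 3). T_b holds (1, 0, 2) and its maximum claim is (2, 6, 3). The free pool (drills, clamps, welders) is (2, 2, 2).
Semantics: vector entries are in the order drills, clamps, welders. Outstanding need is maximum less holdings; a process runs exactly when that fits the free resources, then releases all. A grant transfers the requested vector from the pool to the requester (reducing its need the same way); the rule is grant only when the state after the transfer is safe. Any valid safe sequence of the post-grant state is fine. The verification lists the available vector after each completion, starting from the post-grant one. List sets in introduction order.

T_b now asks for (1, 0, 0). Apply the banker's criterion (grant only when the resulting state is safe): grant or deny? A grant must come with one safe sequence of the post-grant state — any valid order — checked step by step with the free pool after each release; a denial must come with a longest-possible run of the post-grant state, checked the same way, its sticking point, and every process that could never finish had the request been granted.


GRANT. The post-grant state is safe; one safe sequence: T_d, T_f, T_i, T_b, T_e.
Key observation: the grant leaves (1, 2, 2) free — enough for T_d, whose release restarts the cascade.
Check on the post-grant state, step by step:
  pool = (1, 2, 2)
  T_d: need (0, 2, 0) fits (1, 2, 2); releases (1, 1, 0), pool now (2, 3, 2)
  T_f: need (2, 3, 1) fits (2, 3, 2); releases (0, 1, 0), pool now (2, 4, 2)
  T_i: need (2, 2, 2) fits (2, 4, 2); releases (1, 3, 0), pool now (3, 7, 2)
  T_b: need (0, 6, 1) fits (3, 7, 2); releases (2, 0, 2), pool now (5, 7, 4)
  T_e: need (0, 1, 3) fits (5, 7, 4); releases (0, 2, 0), pool now (5, 9, 4)


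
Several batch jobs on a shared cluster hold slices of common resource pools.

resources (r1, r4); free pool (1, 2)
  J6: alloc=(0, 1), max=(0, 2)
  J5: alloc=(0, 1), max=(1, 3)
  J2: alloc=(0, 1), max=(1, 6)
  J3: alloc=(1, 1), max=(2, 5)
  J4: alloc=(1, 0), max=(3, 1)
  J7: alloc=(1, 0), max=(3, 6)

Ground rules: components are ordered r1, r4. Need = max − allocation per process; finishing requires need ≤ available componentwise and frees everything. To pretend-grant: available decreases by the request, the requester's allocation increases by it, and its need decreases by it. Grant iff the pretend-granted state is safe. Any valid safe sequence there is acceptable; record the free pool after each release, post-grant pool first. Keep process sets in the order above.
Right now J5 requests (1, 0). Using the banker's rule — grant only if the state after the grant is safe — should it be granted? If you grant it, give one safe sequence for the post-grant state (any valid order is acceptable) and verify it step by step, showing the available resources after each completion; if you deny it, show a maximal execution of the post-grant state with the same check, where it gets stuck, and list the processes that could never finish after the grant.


GRANT: granting preserves safety; a valid post-grant sequence is J5, J6, J3, J4, J2, J7.
Key observation: with (0, 2) left after the transfer, J5 can run at once — the state stays safe.
Step-by-step check of the post-grant state:
  pool = (0, 2)
  run J5 (needs (0, 2), free (0, 2)); after release of (1, 1) the pool is (1, 3)
  run J6 (needs (0, 1), free (1, 3)); after release of (0, 1) the pool is (1, 4)
  run J3 (needs (1, 4), free (1, 4)); after release of (1, 1) the pool is (2, 5)
  run J4 (needs (2, 1), free (2, 5)); after release of (1, 0) the pool is (3, 5)
  run J2 (needs (1, 5), free (3, 5)); after release of (0, 1) the pool is (3, 6)
  run J7 (needs (2, 6), free (3, 6)); after release of (1, 0) the pool is (4, 6)


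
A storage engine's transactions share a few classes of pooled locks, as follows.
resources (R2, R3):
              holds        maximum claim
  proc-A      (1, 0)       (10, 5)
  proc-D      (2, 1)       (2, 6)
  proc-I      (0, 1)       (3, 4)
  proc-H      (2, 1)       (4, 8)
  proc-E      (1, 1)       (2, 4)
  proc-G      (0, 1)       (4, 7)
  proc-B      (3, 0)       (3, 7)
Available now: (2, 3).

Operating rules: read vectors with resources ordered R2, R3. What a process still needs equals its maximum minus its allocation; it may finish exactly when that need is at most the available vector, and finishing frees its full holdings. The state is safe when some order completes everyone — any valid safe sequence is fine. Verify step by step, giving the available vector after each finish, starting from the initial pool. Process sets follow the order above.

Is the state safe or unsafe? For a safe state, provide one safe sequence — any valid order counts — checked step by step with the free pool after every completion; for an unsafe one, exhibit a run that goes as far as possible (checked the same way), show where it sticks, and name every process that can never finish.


The state is SAFE; one workable sequence: proc-E, proc-I, proc-D, proc-G, proc-H, proc-B, proc-A.
Key observation: at proc-E the run first touches a limit — (1, 3) against (2, 3), exact on a resource it actually requests.
Step-by-step check:
  pool = (2, 3)
  proc-E: need (1, 3) fits (2, 3); releases (1, 1), pool now (3, 4)
  proc-I: need (3, 3) fits (3, 4); releases (0, 1), pool now (3, 5)
  proc-D: need (0, 5) fits (3, 5); releases (2, 1), pool now (5, 6)
  proc-G: need (4, 6) fits (5, 6); releases (0, 1), pool now (5, 7)
  proc-H: need (2, 7) fits (5, 7); releases (2, 1), pool now (7, 8)
  proc-B: need (0, 7) fits (7, 8); releases (3, 0), pool now (10, 8)
  proc-A: need (9, 5) fits (10, 8); releases (1, 0), pool now (11, 8)


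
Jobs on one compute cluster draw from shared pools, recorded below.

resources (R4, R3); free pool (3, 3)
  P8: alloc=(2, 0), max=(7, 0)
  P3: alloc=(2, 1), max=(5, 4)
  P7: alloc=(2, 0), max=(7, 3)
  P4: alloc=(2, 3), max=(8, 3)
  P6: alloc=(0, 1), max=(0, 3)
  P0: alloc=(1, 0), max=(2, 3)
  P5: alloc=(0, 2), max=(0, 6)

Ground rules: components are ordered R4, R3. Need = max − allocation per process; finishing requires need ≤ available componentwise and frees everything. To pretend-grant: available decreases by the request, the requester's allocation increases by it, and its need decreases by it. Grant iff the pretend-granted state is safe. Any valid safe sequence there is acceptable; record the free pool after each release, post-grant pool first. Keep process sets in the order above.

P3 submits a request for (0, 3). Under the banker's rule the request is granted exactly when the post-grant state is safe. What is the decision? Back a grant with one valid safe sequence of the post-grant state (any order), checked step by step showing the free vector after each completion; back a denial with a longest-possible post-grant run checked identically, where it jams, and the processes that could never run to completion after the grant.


GRANT: granting preserves safety; a valid post-grant sequence is P3, P0, P6, P5, P8, P4, P7.
Key observation: with (3, 0) left after the transfer, P3 can run at once — the state stays safe.
Check on the post-grant state, step by step:
  pool = (3, 0)
  run P3 (needs (3, 0), free (3, 0)); after release of (2, 4) the pool is (5, 4)
  run P0 (needs (1, 3), free (5, 4)); after release of (1, 0) the pool is (6, 4)
  run P6 (needs (0, 2), free (6, 4)); after release of (0, 1) the pool is (6, 5)
  run P5 (needs (0, 4), free (6, 5)); after release of (0, 2) the pool is (6, 7)
  run P8 (needs (5, 0), free (6, 7)); after release of (2, 0) the pool is (8, 7)
  run P4 (needs (6, 0), free (8, 7)); after release of (2, 3) the pool is (10, 10)
  run P7 (needs (5, 3), free (10, 10)); after release of (2, 0) the pool is (12, 10)


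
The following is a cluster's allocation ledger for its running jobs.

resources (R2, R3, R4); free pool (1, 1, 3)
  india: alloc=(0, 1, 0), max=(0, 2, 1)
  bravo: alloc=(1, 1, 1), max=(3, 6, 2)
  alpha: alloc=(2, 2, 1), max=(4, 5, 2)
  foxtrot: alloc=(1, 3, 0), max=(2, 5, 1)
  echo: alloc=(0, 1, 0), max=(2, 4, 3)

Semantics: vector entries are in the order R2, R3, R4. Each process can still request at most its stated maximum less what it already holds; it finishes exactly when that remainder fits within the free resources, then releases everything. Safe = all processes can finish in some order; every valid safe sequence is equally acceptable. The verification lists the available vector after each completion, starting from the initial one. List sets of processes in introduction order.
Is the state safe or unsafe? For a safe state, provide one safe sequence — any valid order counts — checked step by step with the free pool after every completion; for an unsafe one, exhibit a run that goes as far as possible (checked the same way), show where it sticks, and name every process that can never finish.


SAFE, for example via the order india, foxtrot, echo, bravo, alpha.
Key observation: the order's first zero-slack moment is india ((0, 1, 1) needed, (1, 1, 3) free — a requested resource with nothing to spare).
Step-by-step check:
  pool = (1, 1, 3)
  run india (needs (0, 1, 1), free (1, 1, 3)); after release of (0, 1, 0) the pool is (1, 2, 3)
  run foxtrot (needs (1, 2, 1), free (1, 2, 3)); after release of (1, 3, 0) the pool is (2, 5, 3)
  run echo (needs (2, 3, 3), free (2, 5, 3)); after release of (0, 1, 0) the pool is (2, 6, 3)
  run bravo (needs (2, 5, 1), free (2, 6, 3)); after release of (1, 1, 1) the pool is (3, 7, 4)
  run alpha (needs (2, 3, 1), free (3, 7, 4)); after release of (2, 2, 1) the pool is (5, 9, 5)


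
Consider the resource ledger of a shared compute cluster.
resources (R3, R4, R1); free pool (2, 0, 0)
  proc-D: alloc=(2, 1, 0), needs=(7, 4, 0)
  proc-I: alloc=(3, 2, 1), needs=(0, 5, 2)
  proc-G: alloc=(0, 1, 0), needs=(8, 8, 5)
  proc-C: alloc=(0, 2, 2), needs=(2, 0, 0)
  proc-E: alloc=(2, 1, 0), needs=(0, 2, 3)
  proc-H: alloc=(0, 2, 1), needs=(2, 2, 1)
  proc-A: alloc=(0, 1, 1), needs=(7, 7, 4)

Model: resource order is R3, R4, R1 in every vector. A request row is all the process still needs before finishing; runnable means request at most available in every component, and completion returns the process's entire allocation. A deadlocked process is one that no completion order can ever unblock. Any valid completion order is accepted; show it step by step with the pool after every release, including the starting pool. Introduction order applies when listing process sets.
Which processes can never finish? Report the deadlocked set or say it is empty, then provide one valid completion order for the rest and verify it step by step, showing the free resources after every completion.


Nothing here is deadlocked.
Key observation: proc-C leads a chain of completions in which each release enables another process.
One completion order for the rest: proc-C, proc-H, proc-E, proc-I, proc-A, proc-D, proc-G. Step-by-step check:
  pool = (2, 0, 0)
  proc-C needs (2, 0, 0) <= (2, 0, 0) -> finishes; pool += (0, 2, 2) = (2, 2, 2)
  proc-H needs (2, 2, 1) <= (2, 2, 2) -> finishes; pool += (0, 2, 1) = (2, 4, 3)
  proc-E needs (0, 2, 3) <= (2, 4, 3) -> finishes; pool += (2, 1, 0) = (4, 5, 3)
  proc-I needs (0, 5, 2) <= (4, 5, 3) -> finishes; pool += (3, 2, 1) = (7, 7, 4)
  proc-A needs (7, 7, 4) <= (7, 7, 4) -> finishes; pool += (0, 1, 1) = (7, 8, 5)
  proc-D needs (7, 4, 0) <= (7, 8, 5) -> finishes; pool += (2, 1, 0) = (9, 9, 5)
  proc-G needs (8, 8, 5) <= (9, 9, 5) -> finishes; pool += (0, 1, 0) = (9, 10, 5)


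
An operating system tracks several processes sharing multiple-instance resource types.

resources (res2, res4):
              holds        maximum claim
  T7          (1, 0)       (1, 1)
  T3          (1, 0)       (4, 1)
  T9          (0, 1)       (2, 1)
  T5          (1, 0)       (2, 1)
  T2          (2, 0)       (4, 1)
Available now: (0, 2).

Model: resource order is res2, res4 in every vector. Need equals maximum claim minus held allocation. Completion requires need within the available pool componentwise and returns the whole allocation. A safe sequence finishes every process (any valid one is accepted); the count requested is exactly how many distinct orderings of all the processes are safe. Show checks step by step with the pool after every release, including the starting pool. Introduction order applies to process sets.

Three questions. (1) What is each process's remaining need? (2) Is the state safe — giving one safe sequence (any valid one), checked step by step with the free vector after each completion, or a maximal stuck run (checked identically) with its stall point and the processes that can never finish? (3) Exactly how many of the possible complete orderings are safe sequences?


(1) Outstanding need per process (order res2, res4):
  T7: (0, 1)
  T3: (3, 1)
  T9: (2, 0)
  T5: (1, 1)
  T2: (2, 1)
(2) SAFE, for example via the order T7, T5, T2, T9, T3.
Key observation: the order's first zero-slack moment is T5 ((1, 1) needed, (1, 2) free — a requested resource with nothing to spare).
Verifying each step:
  pool = (0, 2)
  T7: need (0, 1) fits (0, 2); releases (1, 0), pool now (1, 2)
  T5: need (1, 1) fits (1, 2); releases (1, 0), pool now (2, 2)
  T2: need (2, 1) fits (2, 2); releases (2, 0), pool now (4, 2)
  T9: need (2, 0) fits (4, 2); releases (0, 1), pool now (4, 3)
  T3: need (3, 1) fits (4, 3); releases (1, 0), pool now (5, 3)
(3) Precisely 3 of the possible complete orderings are safe sequences.


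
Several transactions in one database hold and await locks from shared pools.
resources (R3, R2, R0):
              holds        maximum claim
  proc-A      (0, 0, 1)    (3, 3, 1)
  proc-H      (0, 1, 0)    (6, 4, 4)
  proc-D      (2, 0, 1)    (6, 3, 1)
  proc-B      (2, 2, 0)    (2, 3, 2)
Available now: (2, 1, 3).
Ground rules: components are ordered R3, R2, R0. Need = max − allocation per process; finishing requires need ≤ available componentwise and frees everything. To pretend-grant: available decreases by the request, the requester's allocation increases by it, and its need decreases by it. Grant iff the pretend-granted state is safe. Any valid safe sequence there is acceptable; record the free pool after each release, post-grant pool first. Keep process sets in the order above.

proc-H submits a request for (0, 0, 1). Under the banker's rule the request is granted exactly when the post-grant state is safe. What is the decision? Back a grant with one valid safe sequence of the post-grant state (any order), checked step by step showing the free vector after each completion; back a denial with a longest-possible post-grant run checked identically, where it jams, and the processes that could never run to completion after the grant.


GRANT: granting preserves safety; a valid post-grant sequence is proc-B, proc-A, proc-D, proc-H.
Key observation: granting shrinks the pool to (2, 1, 2), yet proc-B still fits and the chain goes through.
Check on the post-grant state, step by step:
  pool = (2, 1, 2)
  proc-B: need (0, 1, 2) fits (2, 1, 2); releases (2, 2, 0), pool now (4, 3, 2)
  proc-A: need (3, 3, 0) fits (4, 3, 2); releases (0, 0, 1), pool now (4, 3, 3)
  proc-D: need (4, 3, 0) fits (4, 3, 3); releases (2, 0, 1), pool now (6, 3, 4)
  proc-H: need (6, 3, 3) fits (6, 3, 4); releases (0, 1, 1), pool now (6, 4, 5)


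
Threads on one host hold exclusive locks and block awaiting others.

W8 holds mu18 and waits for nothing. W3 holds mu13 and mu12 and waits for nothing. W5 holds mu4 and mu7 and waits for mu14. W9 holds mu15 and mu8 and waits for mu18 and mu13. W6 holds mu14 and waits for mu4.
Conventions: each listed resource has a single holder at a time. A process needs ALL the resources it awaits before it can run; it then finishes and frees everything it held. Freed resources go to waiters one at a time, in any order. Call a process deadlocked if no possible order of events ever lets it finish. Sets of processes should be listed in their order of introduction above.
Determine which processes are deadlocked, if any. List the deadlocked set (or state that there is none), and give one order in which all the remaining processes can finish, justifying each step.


Deadlocked set: W5 and W6.
Key observation: nobody on the ring W5 -> W6 -> W5 can start until another member finishes, which never happens; no other process is dragged down with it.
The rest can finish in the order W8, W3, W9.
Check, step by step:
  W8 waits on nothing -> runs at once and releases mu18
  W3 waits on nothing -> runs at once and releases mu13 and mu12
  W9 waits on mu18 and mu13 — all released -> runs and releases mu15 and mu8


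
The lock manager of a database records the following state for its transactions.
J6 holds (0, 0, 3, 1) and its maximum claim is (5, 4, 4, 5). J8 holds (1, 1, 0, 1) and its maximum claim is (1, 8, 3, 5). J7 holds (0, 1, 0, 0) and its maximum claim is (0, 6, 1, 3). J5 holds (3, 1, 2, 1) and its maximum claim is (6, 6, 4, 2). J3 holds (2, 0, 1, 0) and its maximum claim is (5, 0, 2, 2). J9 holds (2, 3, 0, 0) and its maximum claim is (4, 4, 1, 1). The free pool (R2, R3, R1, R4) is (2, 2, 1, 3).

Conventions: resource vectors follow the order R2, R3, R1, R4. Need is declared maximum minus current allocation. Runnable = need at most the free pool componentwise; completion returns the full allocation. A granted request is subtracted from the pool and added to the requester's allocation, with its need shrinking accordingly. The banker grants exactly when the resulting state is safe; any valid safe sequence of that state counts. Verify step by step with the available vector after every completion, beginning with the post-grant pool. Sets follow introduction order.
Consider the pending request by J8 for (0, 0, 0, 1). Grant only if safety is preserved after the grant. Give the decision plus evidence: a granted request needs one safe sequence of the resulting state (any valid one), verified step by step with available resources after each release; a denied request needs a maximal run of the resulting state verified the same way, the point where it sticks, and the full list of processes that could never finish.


GRANT — the state after the grant stays safe, e.g. via J9, J3, J5, J7, J8, J6.
Key observation: the grant leaves (2, 2, 1, 2) free — enough for J9, whose release restarts the cascade.
Verifying the post-grant state step by step:
  pool = (2, 2, 1, 2)
  J9 needs (2, 1, 1, 1) <= (2, 2, 1, 2) -> finishes; pool += (2, 3, 0, 0) = (4, 5, 1, 2)
  J3 needs (3, 0, 1, 2) <= (4, 5, 1, 2) -> finishes; pool += (2, 0, 1, 0) = (6, 5, 2, 2)
  J5 needs (3, 5, 2, 1) <= (6, 5, 2, 2) -> finishes; pool += (3, 1, 2, 1) = (9, 6, 4, 3)
  J7 needs (0, 5, 1, 3) <= (9, 6, 4, 3) -> finishes; pool += (0, 1, 0, 0) = (9, 7, 4, 3)
  J8 needs (0, 7, 3, 3) <= (9, 7, 4, 3) -> finishes; pool += (1, 1, 0, 2) = (10, 8, 4, 5)
  J6 needs (5, 4, 1, 4) <= (10, 8, 4, 5) -> finishes; pool += (0, 0, 3, 1) = (10, 8, 7, 6)


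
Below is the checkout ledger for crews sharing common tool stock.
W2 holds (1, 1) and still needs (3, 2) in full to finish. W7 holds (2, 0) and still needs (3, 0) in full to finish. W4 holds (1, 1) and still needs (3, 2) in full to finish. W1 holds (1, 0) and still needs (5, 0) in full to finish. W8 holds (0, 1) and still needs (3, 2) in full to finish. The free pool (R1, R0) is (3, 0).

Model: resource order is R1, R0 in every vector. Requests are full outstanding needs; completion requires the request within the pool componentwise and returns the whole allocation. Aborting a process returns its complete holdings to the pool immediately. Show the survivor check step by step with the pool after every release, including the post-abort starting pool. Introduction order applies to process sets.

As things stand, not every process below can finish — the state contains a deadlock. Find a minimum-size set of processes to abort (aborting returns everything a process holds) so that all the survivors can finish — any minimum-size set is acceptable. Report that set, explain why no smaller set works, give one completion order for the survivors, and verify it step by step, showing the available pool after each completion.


Minimum abort set: W2 and W4.
Key observation: W8 was stuck for good until W2 and W4 gave back (2, 2); in the order shown it finishes at step 2.
No one abort is enough; case by case: W2 alone leaves W4 blocked (short on R0); W7 alone leaves W2 blocked (short on R0); W4 alone leaves W2 blocked (short on R0); W1 alone leaves W2 blocked (short on R0); W8 alone leaves W2 blocked (short on R0).
Survivors finish in the order: W7, W8, W1. Check, step by step (pool after the aborts first):
  pool = (5, 2)
  W7 needs (3, 0) <= (5, 2) -> finishes; pool += (2, 0) = (7, 2)
  W8 needs (3, 2) <= (7, 2) -> finishes; pool += (0, 1) = (7, 3)
  W1 needs (5, 0) <= (7, 3) -> finishes; pool += (1, 0) = (8, 3)


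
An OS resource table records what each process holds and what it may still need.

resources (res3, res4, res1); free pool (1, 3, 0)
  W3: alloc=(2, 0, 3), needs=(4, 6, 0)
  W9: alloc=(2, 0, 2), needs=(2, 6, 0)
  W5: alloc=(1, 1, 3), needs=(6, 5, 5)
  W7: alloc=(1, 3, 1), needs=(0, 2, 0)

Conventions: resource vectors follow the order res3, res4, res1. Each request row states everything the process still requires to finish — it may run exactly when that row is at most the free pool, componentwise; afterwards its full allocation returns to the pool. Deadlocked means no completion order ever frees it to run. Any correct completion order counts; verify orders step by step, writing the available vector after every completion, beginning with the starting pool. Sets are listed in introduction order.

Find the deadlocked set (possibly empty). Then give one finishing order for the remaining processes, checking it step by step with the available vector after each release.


The deadlocked set is empty.
Key observation: no deadlock: W7 fits now, and the freed resources carry the rest through.
A valid finishing order for the others: W7, W9, W3, W5. Verifying each step:
  pool = (1, 3, 0)
  W7: need (0, 2, 0) fits (1, 3, 0); releases (1, 3, 1), pool now (2, 6, 1)
  W9: need (2, 6, 0) fits (2, 6, 1); releases (2, 0, 2), pool now (4, 6, 3)
  W3: need (4, 6, 0) fits (4, 6, 3); releases (2, 0, 3), pool now (6, 6, 6)
  W5: need (6, 5, 5) fits (6, 6, 6); releases (1, 1, 3), pool now (7, 7, 9)


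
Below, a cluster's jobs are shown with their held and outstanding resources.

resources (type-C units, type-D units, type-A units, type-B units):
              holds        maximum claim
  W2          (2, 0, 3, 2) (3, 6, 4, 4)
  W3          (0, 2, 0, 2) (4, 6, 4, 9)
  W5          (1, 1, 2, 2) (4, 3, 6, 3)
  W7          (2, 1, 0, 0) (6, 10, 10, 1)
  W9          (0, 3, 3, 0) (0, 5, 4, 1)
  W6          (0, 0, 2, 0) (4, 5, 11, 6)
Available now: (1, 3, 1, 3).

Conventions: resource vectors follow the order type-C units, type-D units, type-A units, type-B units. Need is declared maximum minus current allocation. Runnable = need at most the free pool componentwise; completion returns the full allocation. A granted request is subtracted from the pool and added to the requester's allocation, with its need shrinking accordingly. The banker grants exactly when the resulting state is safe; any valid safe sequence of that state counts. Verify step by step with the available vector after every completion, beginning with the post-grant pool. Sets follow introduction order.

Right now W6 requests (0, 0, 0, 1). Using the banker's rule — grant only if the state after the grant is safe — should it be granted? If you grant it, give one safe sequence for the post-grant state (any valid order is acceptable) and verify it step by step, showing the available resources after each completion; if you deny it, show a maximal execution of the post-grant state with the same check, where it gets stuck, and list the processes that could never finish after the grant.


GRANT: granting preserves safety; a valid post-grant sequence is W9, W2, W5, W6, W3, W7.
Key observation: even at the reduced pool (1, 3, 1, 2), W9 fits immediately, so safety survives the grant.
Check on the post-grant state, step by step:
  pool = (1, 3, 1, 2)
  W9 needs (0, 2, 1, 1) <= (1, 3, 1, 2) -> finishes; pool += (0, 3, 3, 0) = (1, 6, 4, 2)
  W2 needs (1, 6, 1, 2) <= (1, 6, 4, 2) -> finishes; pool += (2, 0, 3, 2) = (3, 6, 7, 4)
  W5 needs (3, 2, 4, 1) <= (3, 6, 7, 4) -> finishes; pool += (1, 1, 2, 2) = (4, 7, 9, 6)
  W6 needs (4, 5, 9, 5) <= (4, 7, 9, 6) -> finishes; pool += (0, 0, 2, 1) = (4, 7, 11, 7)
  W3 needs (4, 4, 4, 7) <= (4, 7, 11, 7) -> finishes; pool += (0, 2, 0, 2) = (4, 9, 11, 9)
  W7 needs (4, 9, 10, 1) <= (4, 9, 11, 9) -> finishes; pool += (2, 1, 0, 0) = (6, 10, 11, 9)


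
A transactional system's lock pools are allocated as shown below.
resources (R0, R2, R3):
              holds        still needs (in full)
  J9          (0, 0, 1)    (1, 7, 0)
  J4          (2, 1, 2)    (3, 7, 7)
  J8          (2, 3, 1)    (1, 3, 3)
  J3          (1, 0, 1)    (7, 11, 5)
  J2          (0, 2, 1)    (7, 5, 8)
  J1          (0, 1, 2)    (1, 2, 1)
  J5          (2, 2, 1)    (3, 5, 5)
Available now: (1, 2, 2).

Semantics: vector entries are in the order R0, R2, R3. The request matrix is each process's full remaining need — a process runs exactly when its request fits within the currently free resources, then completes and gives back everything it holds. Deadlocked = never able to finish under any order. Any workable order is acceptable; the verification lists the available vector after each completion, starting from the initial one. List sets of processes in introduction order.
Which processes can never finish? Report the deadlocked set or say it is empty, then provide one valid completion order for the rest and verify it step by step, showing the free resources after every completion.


The deadlocked set is empty.
Key observation: starting with J1, each completion frees enough for the next — no one is permanently blocked.
A valid finishing order for the others: J1, J8, J5, J9, J4, J2, J3. Check, step by step:
  pool = (1, 2, 2)
  run J1 (needs (1, 2, 1), free (1, 2, 2)); after release of (0, 1, 2) the pool is (1, 3, 4)
  run J8 (needs (1, 3, 3), free (1, 3, 4)); after release of (2, 3, 1) the pool is (3, 6, 5)
  run J5 (needs (3, 5, 5), free (3, 6, 5)); after release of (2, 2, 1) the pool is (5, 8, 6)
  run J9 (needs (1, 7, 0), free (5, 8, 6)); after release of (0, 0, 1) the pool is (5, 8, 7)
  run J4 (needs (3, 7, 7), free (5, 8, 7)); after release of (2, 1, 2) the pool is (7, 9, 9)
  run J2 (needs (7, 5, 8), free (7, 9, 9)); after release of (0, 2, 1) the pool is (7, 11, 10)
  run J3 (needs (7, 11, 5), free (7, 11, 10)); after release of (1, 0, 1) the pool is (8, 11, 11)
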